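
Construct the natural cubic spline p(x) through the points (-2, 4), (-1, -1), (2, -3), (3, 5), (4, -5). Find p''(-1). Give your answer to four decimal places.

-0.6698

Let M_i = p''(x_i). Step sizes h_i = 1, 3, 1, 1; slopes of the chords Δ_i = (y_(i+1) - y_i)/h_i = -5, -2/3, 8, -10.
  1·M_0 + 8·M_1 + 3·M_2 = 6(Δ_1 - Δ_0) = 26
  3·M_1 + 8·M_2 + 1·M_3 = 6(Δ_2 - Δ_1) = 52
  1·M_2 + 4·M_3 + 1·M_4 = 6(Δ_3 - Δ_2) = -108
Natural end conditions: M_0 = M_4 = 0.
Hence M_0 = 0, M_1 = -71/106, M_2 = 554/53, M_3 = -3139/106, M_4 = 0.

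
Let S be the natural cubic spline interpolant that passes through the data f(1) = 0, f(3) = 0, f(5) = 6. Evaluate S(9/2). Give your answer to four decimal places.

With M_i denoting the second derivative at x_i, h_i = 2, 2, and Δ_i = (y_(i+1) − y_i)/h_i = 0, 3:
  2·M_0 + 8·M_1 + 2·M_2 = 6(Δ_1 - Δ_0) = 18
Natural end conditions: M_0 = M_2 = 0.
Solving: M_0 = 0, M_1 = 9/4, M_2 = 0.
On [3, 5], S(x) = 0 + 3/2·(x - 3) + 9/8·(x - 3)² - 3/16·(x - 3)³.
With (x - 3) = 3/2: S(9/2) = 531/128.

4.1484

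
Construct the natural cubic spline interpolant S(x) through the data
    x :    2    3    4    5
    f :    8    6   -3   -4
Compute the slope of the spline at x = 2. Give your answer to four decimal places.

0.4000

Write M_i for S''(x_i). With h_i = 1, 1, 1 and divided differences Δ_i = -2, -9, -1, the continuity of S' gives the tridiagonal system
  1·M_0 + 4·M_1 + 1·M_2 = 6(Δ_1 - Δ_0) = -42
  1·M_1 + 4·M_2 + 1·M_3 = 6(Δ_2 - Δ_1) = 48
Natural end conditions: M_0 = M_3 = 0.
Hence M_0 = 0, M_1 = -72/5, M_2 = 78/5, M_3 = 0.
On [2, 3], S'(x) = b_0 + 2c_0·(x - 2) + 3d_0·(x - 2)² with b_0 = Δ_0 - h_0(2M_0 + M_1)/6 = 2/5, c_0 = M_0/2 = 0, d_0 = (M_1 - M_0)/(6h_0) = -12/5. So S'(2) = 2/5.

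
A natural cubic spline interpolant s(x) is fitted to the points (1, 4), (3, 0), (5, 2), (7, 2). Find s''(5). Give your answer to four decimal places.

Write M_i for s''(x_i). With h_i = 2, 2, 2 and divided differences Δ_i = -2, 1, 0, the continuity of s' gives the tridiagonal system
  2·M_0 + 8·M_1 + 2·M_2 = 6(Δ_1 - Δ_0) = 18
  2·M_1 + 8·M_2 + 2·M_3 = 6(Δ_2 - Δ_1) = -6
Natural end conditions: M_0 = M_3 = 0.
Hence M_0 = 0, M_1 = 13/5, M_2 = -7/5, M_3 = 0.

-1.4000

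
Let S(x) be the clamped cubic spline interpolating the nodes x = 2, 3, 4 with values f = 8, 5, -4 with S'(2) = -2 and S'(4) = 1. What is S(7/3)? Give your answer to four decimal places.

With σ_i denoting the second derivative at x_i, h_i = 1, 1, and Δ_i = (y_(i+1) − y_i)/h_i = -3, -9:
  1·σ_0 + 4·σ_1 + 1·σ_2 = 6(Δ_1 - Δ_0) = -36
Clamped end conditions give two more equations: 2h_0·σ_0 + h_0·σ_1 = 6(Δ_0 - S'(2)) = -6 and h_1·σ_1 + 2h_1·σ_2 = 6(S'(4) - Δ_1) = 60.
Solving the tridiagonal system: σ_0 = 15/2, σ_1 = -21, σ_2 = 81/2.
On [2, 3], S(x) = 8 - 2·(x - 2) + 15/4·(x - 2)² - 19/4·(x - 2)³.
With (x - 2) = 1/3: S(7/3) = 409/54.

7.5741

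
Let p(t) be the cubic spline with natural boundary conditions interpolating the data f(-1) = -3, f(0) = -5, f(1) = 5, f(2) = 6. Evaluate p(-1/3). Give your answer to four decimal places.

Write m_i for p''(x_i). With h_i = 1, 1, 1 and divided differences Δ_i = -2, 10, 1, the continuity of p' gives the tridiagonal system
  1·m_0 + 4·m_1 + 1·m_2 = 6(Δ_1 - Δ_0) = 72
  1·m_1 + 4·m_2 + 1·m_3 = 6(Δ_2 - Δ_1) = -54
Natural end conditions: m_0 = m_3 = 0.
Hence m_0 = 0, m_1 = 114/5, m_2 = -96/5, m_3 = 0.
On [-1, 0], p(t) = -3 - 29/5·(t + 1) + 0·(t + 1)² + 19/5·(t + 1)³.
With (t + 1) = 2/3: p(-1/3) = -155/27.

-5.7407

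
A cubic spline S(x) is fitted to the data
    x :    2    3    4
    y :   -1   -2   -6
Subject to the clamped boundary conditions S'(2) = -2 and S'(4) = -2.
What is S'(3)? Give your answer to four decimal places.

-2.7500

Put M_i = S'' at the i-th knot. Here h = (1, 1) and Δ = (-1, -4), so the interior equations h_(i-1)·M_(i-1) + 2(h_(i-1)+h_i)·M_i + h_i·M_(i+1) = 6(Δ_i − Δ_(i-1)) read
  1·M_0 + 4·M_1 + 1·M_2 = 6(Δ_1 - Δ_0) = -18
Clamped end conditions give two more equations: 2h_0·M_0 + h_0·M_1 = 6(Δ_0 - S'(2)) = 6 and h_1·M_1 + 2h_1·M_2 = 6(S'(4) - Δ_1) = 12.
Solving the tridiagonal system: M_0 = 15/2, M_1 = -9, M_2 = 21/2.
On [3, 4], S'(x) = b_1 + 2c_1·(x - 3) + 3d_1·(x - 3)² with b_1 = Δ_1 - h_1(2M_1 + M_2)/6 = -11/4, c_1 = M_1/2 = -9/2, d_1 = (M_2 - M_1)/(6h_1) = 13/4. So S'(3) = -11/4.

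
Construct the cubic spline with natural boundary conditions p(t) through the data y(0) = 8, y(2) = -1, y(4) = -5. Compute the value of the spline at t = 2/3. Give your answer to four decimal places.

Put σ_i = p'' at the i-th knot. Here h = (2, 2) and Δ = (-9/2, -2), so the interior equations h_(i-1)·σ_(i-1) + 2(h_(i-1)+h_i)·σ_i + h_i·σ_(i+1) = 6(Δ_i − Δ_(i-1)) read
  2·σ_0 + 8·σ_1 + 2·σ_2 = 6(Δ_1 - Δ_0) = 15
Natural end conditions: σ_0 = σ_2 = 0.
Solving: σ_0 = 0, σ_1 = 15/8, σ_2 = 0.
On [0, 2], p(t) = 8 - 41/8·t + 0·t² + 5/32·t³.
With t = 2/3: p(2/3) = 125/27.

4.6296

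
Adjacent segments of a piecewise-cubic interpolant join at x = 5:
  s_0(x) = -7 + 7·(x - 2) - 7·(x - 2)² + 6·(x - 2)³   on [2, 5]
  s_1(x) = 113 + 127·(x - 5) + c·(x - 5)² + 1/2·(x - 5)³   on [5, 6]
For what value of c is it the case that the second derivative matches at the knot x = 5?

47

s_0''(x) = -14 + 36·(x - 2), so s_0''(5) = 94. On the right, s_1''(5) = 2c, so c = 47.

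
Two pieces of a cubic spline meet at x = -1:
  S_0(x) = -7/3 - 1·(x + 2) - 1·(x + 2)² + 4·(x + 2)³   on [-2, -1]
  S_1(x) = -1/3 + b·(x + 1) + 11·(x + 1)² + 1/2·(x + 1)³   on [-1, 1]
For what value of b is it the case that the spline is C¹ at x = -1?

9

S_0'(x) = -1 - 2·(x + 2) + 12·(x + 2)², so S_0'(-1) = 9. On the right, S_1'(-1) = b, so b = 9.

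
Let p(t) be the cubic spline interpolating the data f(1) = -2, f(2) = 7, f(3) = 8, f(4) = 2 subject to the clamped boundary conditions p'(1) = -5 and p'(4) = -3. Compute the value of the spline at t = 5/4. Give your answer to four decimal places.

With σ_i denoting the second derivative at x_i, h_i = 1, 1, 1, and Δ_i = (y_(i+1) − y_i)/h_i = 9, 1, -6:
  1·σ_0 + 4·σ_1 + 1·σ_2 = 6(Δ_1 - Δ_0) = -48
  1·σ_1 + 4·σ_2 + 1·σ_3 = 6(Δ_2 - Δ_1) = -42
Clamped end conditions give two more equations: 2h_0·σ_0 + h_0·σ_1 = 6(Δ_0 - p'(1)) = 84 and h_2·σ_2 + 2h_2·σ_3 = 6(p'(4) - Δ_2) = 18.
Solving: σ_0 = 806/15, σ_1 = -352/15, σ_2 = -118/15, σ_3 = 194/15.
On [1, 2], p(t) = -2 - 5·(t - 1) + 403/15·(t - 1)² - 193/15·(t - 1)³.
With (t - 1) = 1/4: p(5/4) = -567/320.

-1.7719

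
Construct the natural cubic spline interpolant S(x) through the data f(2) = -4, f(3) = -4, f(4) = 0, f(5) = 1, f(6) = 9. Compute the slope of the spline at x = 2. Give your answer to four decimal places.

With M_i denoting the second derivative at x_i, h_i = 1, 1, 1, 1, and Δ_i = (y_(i+1) − y_i)/h_i = 0, 4, 1, 8:
  1·M_0 + 4·M_1 + 1·M_2 = 6(Δ_1 - Δ_0) = 24
  1·M_1 + 4·M_2 + 1·M_3 = 6(Δ_2 - Δ_1) = -18
  1·M_2 + 4·M_3 + 1·M_4 = 6(Δ_3 - Δ_2) = 42
Natural end conditions: M_0 = M_4 = 0.
Forward elimination and back-substitution give M_0 = 0, M_1 = 237/28, M_2 = -69/7, M_3 = 363/28, M_4 = 0.
On [2, 3], S'(x) = b_0 + 2c_0·(x - 2) + 3d_0·(x - 2)² with b_0 = Δ_0 - h_0(2M_0 + M_1)/6 = -79/56, c_0 = M_0/2 = 0, d_0 = (M_1 - M_0)/(6h_0) = 79/56. So S'(2) = -79/56.

-1.4107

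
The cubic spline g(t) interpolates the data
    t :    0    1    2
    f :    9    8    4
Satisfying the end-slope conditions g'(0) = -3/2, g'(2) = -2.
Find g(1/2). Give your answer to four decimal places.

Put M_i = g'' at the i-th knot. Here h = (1, 1) and Δ = (-1, -4), so the interior equations h_(i-1)·M_(i-1) + 2(h_(i-1)+h_i)·M_i + h_i·M_(i+1) = 6(Δ_i − Δ_(i-1)) read
  1·M_0 + 4·M_1 + 1·M_2 = 6(Δ_1 - Δ_0) = -18
Clamped end conditions give two more equations: 2h_0·M_0 + h_0·M_1 = 6(Δ_0 - g'(0)) = 3 and h_1·M_1 + 2h_1·M_2 = 6(g'(2) - Δ_1) = 12.
Hence M_0 = 23/4, M_1 = -17/2, M_2 = 41/4.
On [0, 1], g(t) = 9 - 3/2·t + 23/8·t² - 19/8·t³.
With t = 1/2: g(1/2) = 555/64.

8.6719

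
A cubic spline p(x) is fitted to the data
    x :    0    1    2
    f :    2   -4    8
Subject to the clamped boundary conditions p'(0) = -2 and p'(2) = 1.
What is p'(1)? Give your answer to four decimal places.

With m_i denoting the second derivative at x_i, h_i = 1, 1, and Δ_i = (y_(i+1) − y_i)/h_i = -6, 12:
  1·m_0 + 4·m_1 + 1·m_2 = 6(Δ_1 - Δ_0) = 108
Clamped end conditions give two more equations: 2h_0·m_0 + h_0·m_1 = 6(Δ_0 - p'(0)) = -24 and h_1·m_1 + 2h_1·m_2 = 6(p'(2) - Δ_1) = -66.
Forward elimination and back-substitution give m_0 = -75/2, m_1 = 51, m_2 = -117/2.
On [1, 2], p'(x) = b_1 + 2c_1·(x - 1) + 3d_1·(x - 1)² with b_1 = Δ_1 - h_1(2m_1 + m_2)/6 = 19/4, c_1 = m_1/2 = 51/2, d_1 = (m_2 - m_1)/(6h_1) = -73/4. So p'(1) = 19/4.

4.7500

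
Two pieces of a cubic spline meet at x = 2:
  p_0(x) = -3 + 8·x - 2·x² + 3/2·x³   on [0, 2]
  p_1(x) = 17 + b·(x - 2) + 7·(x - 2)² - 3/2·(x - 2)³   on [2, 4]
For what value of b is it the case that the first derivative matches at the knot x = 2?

18

p_0'(x) = 8 - 4·x + 9/2·x², so p_0'(2) = 18. On the right, p_1'(2) = b, so b = 18.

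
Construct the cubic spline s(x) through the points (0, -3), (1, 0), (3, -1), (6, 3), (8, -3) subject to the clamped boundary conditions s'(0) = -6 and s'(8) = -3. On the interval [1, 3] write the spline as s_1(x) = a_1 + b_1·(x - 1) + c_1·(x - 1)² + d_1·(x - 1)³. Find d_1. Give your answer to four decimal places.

1.2372

Write σ_i for s''(x_i). With h_i = 1, 2, 3, 2 and divided differences Δ_i = 3, -1/2, 4/3, -3, the continuity of s' gives the tridiagonal system
  1·σ_0 + 6·σ_1 + 2·σ_2 = 6(Δ_1 - Δ_0) = -21
  2·σ_1 + 10·σ_2 + 3·σ_3 = 6(Δ_2 - Δ_1) = 11
  3·σ_2 + 10·σ_3 + 2·σ_4 = 6(Δ_3 - Δ_2) = -26
Clamped end conditions give two more equations: 2h_0·σ_0 + h_0·σ_1 = 6(Δ_0 - s'(0)) = 54 and h_3·σ_3 + 2h_3·σ_4 = 6(s'(8) - Δ_3) = 0.
Solving: σ_0 = 1255/39, σ_1 = -404/39, σ_2 = 175/39, σ_3 = -57/13, σ_4 = 57/26.
On [1, 3], with s_1(x) = a_1 + b_1·(x - 1) + c_1·(x - 1)² + d_1·(x - 1)³: c_1 = σ_1/2 = -202/39, d_1 = (σ_2 - σ_1)/(6h_1) = 193/156, b_1 = Δ_1 - h_1(2σ_1 + σ_2)/6 = 383/78.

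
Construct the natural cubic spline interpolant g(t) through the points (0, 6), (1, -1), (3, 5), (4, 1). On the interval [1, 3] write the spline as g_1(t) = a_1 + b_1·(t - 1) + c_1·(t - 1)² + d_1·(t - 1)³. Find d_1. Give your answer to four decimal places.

With M_i denoting the second derivative at x_i, h_i = 1, 2, 1, and Δ_i = (y_(i+1) − y_i)/h_i = -7, 3, -4:
  1·M_0 + 6·M_1 + 2·M_2 = 6(Δ_1 - Δ_0) = 60
  2·M_1 + 6·M_2 + 1·M_3 = 6(Δ_2 - Δ_1) = -42
Natural end conditions: M_0 = M_3 = 0.
Hence M_0 = 0, M_1 = 111/8, M_2 = -93/8, M_3 = 0.
On [1, 3], with g_1(t) = a_1 + b_1·(t - 1) + c_1·(t - 1)² + d_1·(t - 1)³: c_1 = M_1/2 = 111/16, d_1 = (M_2 - M_1)/(6h_1) = -17/8, b_1 = Δ_1 - h_1(2M_1 + M_2)/6 = -19/8.

-2.1250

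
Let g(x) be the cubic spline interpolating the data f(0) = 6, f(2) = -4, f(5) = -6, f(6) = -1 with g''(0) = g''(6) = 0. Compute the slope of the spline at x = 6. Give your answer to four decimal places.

5.6150

Let M_i = g''(x_i). Step sizes h_i = 2, 3, 1; slopes of the chords Δ_i = (y_(i+1) - y_i)/h_i = -5, -2/3, 5.
  2·M_0 + 10·M_1 + 3·M_2 = 6(Δ_1 - Δ_0) = 26
  3·M_1 + 8·M_2 + 1·M_3 = 6(Δ_2 - Δ_1) = 34
Natural end conditions: M_0 = M_3 = 0.
Hence M_0 = 0, M_1 = 106/71, M_2 = 262/71, M_3 = 0.
On [5, 6], g'(x) = b_2 + 2c_2·(x - 5) + 3d_2·(x - 5)² with b_2 = Δ_2 - h_2(2M_2 + M_3)/6 = 803/213, c_2 = M_2/2 = 131/71, d_2 = (M_3 - M_2)/(6h_2) = -131/213. So g'(6) = 1196/213.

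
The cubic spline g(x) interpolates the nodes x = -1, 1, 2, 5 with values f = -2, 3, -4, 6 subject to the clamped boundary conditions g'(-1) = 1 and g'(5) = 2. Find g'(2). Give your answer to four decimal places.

-5.3214

Put M_i = g'' at the i-th knot. Here h = (2, 1, 3) and Δ = (5/2, -7, 10/3), so the interior equations h_(i-1)·M_(i-1) + 2(h_(i-1)+h_i)·M_i + h_i·M_(i+1) = 6(Δ_i − Δ_(i-1)) read
  2·M_0 + 6·M_1 + 1·M_2 = 6(Δ_1 - Δ_0) = -57
  1·M_1 + 8·M_2 + 3·M_3 = 6(Δ_2 - Δ_1) = 62
Clamped end conditions give two more equations: 2h_0·M_0 + h_0·M_1 = 6(Δ_0 - g'(-1)) = 9 and h_2·M_2 + 2h_2·M_3 = 6(g'(5) - Δ_2) = -8.
Solving the tridiagonal system: M_0 = 135/14, M_1 = -207/14, M_2 = 87/7, M_3 = -317/42.
On [2, 5], g'(x) = b_2 + 2c_2·(x - 2) + 3d_2·(x - 2)² with b_2 = Δ_2 - h_2(2M_2 + M_3)/6 = -149/28, c_2 = M_2/2 = 87/14, d_2 = (M_3 - M_2)/(6h_2) = -839/756. So g'(2) = -149/28.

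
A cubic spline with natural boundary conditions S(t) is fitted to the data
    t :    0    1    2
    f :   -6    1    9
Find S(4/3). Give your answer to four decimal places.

3.5741

Let m_i = S''(x_i). Step sizes h_i = 1, 1; slopes of the chords Δ_i = (y_(i+1) - y_i)/h_i = 7, 8.
  1·m_0 + 4·m_1 + 1·m_2 = 6(Δ_1 - Δ_0) = 6
Natural end conditions: m_0 = m_2 = 0.
Solving the tridiagonal system: m_0 = 0, m_1 = 3/2, m_2 = 0.
On [1, 2], S(t) = 1 + 15/2·(t - 1) + 3/4·(t - 1)² - 1/4·(t - 1)³.
With (t - 1) = 1/3: S(4/3) = 193/54.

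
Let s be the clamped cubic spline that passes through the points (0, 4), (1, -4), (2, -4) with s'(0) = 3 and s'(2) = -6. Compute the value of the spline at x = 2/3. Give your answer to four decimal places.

With M_i denoting the second derivative at x_i, h_i = 1, 1, and Δ_i = (y_(i+1) − y_i)/h_i = -8, 0:
  1·M_0 + 4·M_1 + 1·M_2 = 6(Δ_1 - Δ_0) = 48
Clamped end conditions give two more equations: 2h_0·M_0 + h_0·M_1 = 6(Δ_0 - s'(0)) = -66 and h_1·M_1 + 2h_1·M_2 = 6(s'(2) - Δ_1) = -36.
Solving the tridiagonal system: M_0 = -99/2, M_1 = 33, M_2 = -69/2.
On [0, 1], s(x) = 4 + 3·x - 99/4·x² + 55/4·x³.
With x = 2/3: s(2/3) = -25/27.

-0.9259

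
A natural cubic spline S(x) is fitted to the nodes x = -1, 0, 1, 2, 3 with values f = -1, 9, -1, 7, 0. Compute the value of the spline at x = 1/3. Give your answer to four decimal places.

Let M_i = S''(x_i). Step sizes h_i = 1, 1, 1, 1; slopes of the chords Δ_i = (y_(i+1) - y_i)/h_i = 10, -10, 8, -7.
  1·M_0 + 4·M_1 + 1·M_2 = 6(Δ_1 - Δ_0) = -120
  1·M_1 + 4·M_2 + 1·M_3 = 6(Δ_2 - Δ_1) = 108
  1·M_2 + 4·M_3 + 1·M_4 = 6(Δ_3 - Δ_2) = -90
Natural end conditions: M_0 = M_4 = 0.
Forward elimination and back-substitution give M_0 = 0, M_1 = -1161/28, M_2 = 321/7, M_3 = -951/28, M_4 = 0.
On [0, 1], S(x) = 9 - 107/28·x - 1161/56·x² + 815/56·x³.
With x = 1/3: S(1/3) = 4507/756.

5.9616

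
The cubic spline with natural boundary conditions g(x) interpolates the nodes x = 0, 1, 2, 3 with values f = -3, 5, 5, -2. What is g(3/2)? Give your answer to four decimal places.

Put σ_i = g'' at the i-th knot. Here h = (1, 1, 1) and Δ = (8, 0, -7), so the interior equations h_(i-1)·σ_(i-1) + 2(h_(i-1)+h_i)·σ_i + h_i·σ_(i+1) = 6(Δ_i − Δ_(i-1)) read
  1·σ_0 + 4·σ_1 + 1·σ_2 = 6(Δ_1 - Δ_0) = -48
  1·σ_1 + 4·σ_2 + 1·σ_3 = 6(Δ_2 - Δ_1) = -42
Natural end conditions: σ_0 = σ_3 = 0.
Solving: σ_0 = 0, σ_1 = -10, σ_2 = -8, σ_3 = 0.
On [1, 2], g(x) = 5 + 14/3·(x - 1) - 5·(x - 1)² + 1/3·(x - 1)³.
With (x - 1) = 1/2: g(3/2) = 49/8.

6.1250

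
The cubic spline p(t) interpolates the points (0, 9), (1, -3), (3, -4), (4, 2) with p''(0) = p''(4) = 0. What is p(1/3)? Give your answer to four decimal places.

4.4815

Put m_i = p'' at the i-th knot. Here h = (1, 2, 1) and Δ = (-12, -1/2, 6), so the interior equations h_(i-1)·m_(i-1) + 2(h_(i-1)+h_i)·m_i + h_i·m_(i+1) = 6(Δ_i − Δ_(i-1)) read
  1·m_0 + 6·m_1 + 2·m_2 = 6(Δ_1 - Δ_0) = 69
  2·m_1 + 6·m_2 + 1·m_3 = 6(Δ_2 - Δ_1) = 39
Natural end conditions: m_0 = m_3 = 0.
Forward elimination and back-substitution give m_0 = 0, m_1 = 21/2, m_2 = 3, m_3 = 0.
On [0, 1], p(t) = 9 - 55/4·t + 0·t² + 7/4·t³.
With t = 1/3: p(1/3) = 121/27.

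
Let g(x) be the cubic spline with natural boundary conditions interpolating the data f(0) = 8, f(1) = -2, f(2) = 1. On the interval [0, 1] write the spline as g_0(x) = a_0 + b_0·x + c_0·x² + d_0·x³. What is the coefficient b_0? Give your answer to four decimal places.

Write M_i for g''(x_i). With h_i = 1, 1 and divided differences Δ_i = -10, 3, the continuity of g' gives the tridiagonal system
  1·M_0 + 4·M_1 + 1·M_2 = 6(Δ_1 - Δ_0) = 78
Natural end conditions: M_0 = M_2 = 0.
Hence M_0 = 0, M_1 = 39/2, M_2 = 0.
On [0, 1], with g_0(x) = a_0 + b_0·x + c_0·x² + d_0·x³: c_0 = M_0/2 = 0, d_0 = (M_1 - M_0)/(6h_0) = 13/4, b_0 = Δ_0 - h_0(2M_0 + M_1)/6 = -53/4.

-13.2500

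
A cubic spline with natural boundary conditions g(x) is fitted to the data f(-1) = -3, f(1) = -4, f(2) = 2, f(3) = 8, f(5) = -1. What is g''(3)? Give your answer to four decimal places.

-10.6818

With m_i denoting the second derivative at x_i, h_i = 2, 1, 1, 2, and Δ_i = (y_(i+1) − y_i)/h_i = -1/2, 6, 6, -9/2:
  2·m_0 + 6·m_1 + 1·m_2 = 6(Δ_1 - Δ_0) = 39
  1·m_1 + 4·m_2 + 1·m_3 = 6(Δ_2 - Δ_1) = 0
  1·m_2 + 6·m_3 + 2·m_4 = 6(Δ_3 - Δ_2) = -63
Natural end conditions: m_0 = m_4 = 0.
Forward elimination and back-substitution give m_0 = 0, m_1 = 139/22, m_2 = 12/11, m_3 = -235/22, m_4 = 0.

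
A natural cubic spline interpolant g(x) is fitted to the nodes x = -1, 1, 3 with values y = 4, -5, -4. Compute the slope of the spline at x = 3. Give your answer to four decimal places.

1.7500

Write m_i for g''(x_i). With h_i = 2, 2 and divided differences Δ_i = -9/2, 1/2, the continuity of g' gives the tridiagonal system
  2·m_0 + 8·m_1 + 2·m_2 = 6(Δ_1 - Δ_0) = 30
Natural end conditions: m_0 = m_2 = 0.
Forward elimination and back-substitution give m_0 = 0, m_1 = 15/4, m_2 = 0.
On [1, 3], g'(x) = b_1 + 2c_1·(x - 1) + 3d_1·(x - 1)² with b_1 = Δ_1 - h_1(2m_1 + m_2)/6 = -2, c_1 = m_1/2 = 15/8, d_1 = (m_2 - m_1)/(6h_1) = -5/16. So g'(3) = 7/4.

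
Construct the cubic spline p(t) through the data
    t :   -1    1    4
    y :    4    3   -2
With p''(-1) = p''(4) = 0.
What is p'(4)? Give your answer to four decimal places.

With m_i denoting the second derivative at x_i, h_i = 2, 3, and Δ_i = (y_(i+1) − y_i)/h_i = -1/2, -5/3:
  2·m_0 + 10·m_1 + 3·m_2 = 6(Δ_1 - Δ_0) = -7
Natural end conditions: m_0 = m_2 = 0.
Solving: m_0 = 0, m_1 = -7/10, m_2 = 0.
On [1, 4], p'(t) = b_1 + 2c_1·(t - 1) + 3d_1·(t - 1)² with b_1 = Δ_1 - h_1(2m_1 + m_2)/6 = -29/30, c_1 = m_1/2 = -7/20, d_1 = (m_2 - m_1)/(6h_1) = 7/180. So p'(4) = -121/60.

-2.0167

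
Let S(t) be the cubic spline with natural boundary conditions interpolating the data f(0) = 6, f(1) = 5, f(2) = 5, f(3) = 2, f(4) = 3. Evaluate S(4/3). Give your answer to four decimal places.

With m_i denoting the second derivative at x_i, h_i = 1, 1, 1, 1, and Δ_i = (y_(i+1) − y_i)/h_i = -1, 0, -3, 1:
  1·m_0 + 4·m_1 + 1·m_2 = 6(Δ_1 - Δ_0) = 6
  1·m_1 + 4·m_2 + 1·m_3 = 6(Δ_2 - Δ_1) = -18
  1·m_2 + 4·m_3 + 1·m_4 = 6(Δ_3 - Δ_2) = 24
Natural end conditions: m_0 = m_4 = 0.
Solving the tridiagonal system: m_0 = 0, m_1 = 93/28, m_2 = -51/7, m_3 = 219/28, m_4 = 0.
On [1, 2], S(t) = 5 + 3/28·(t - 1) + 93/56·(t - 1)² - 99/56·(t - 1)³.
With (t - 1) = 1/3: S(4/3) = 433/84.

5.1548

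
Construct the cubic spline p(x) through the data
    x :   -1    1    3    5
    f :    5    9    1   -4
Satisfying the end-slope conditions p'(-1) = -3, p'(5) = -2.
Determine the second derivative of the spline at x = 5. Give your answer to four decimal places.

-0.9667

Let M_i = p''(x_i). Step sizes h_i = 2, 2, 2; slopes of the chords Δ_i = (y_(i+1) - y_i)/h_i = 2, -4, -5/2.
  2·M_0 + 8·M_1 + 2·M_2 = 6(Δ_1 - Δ_0) = -36
  2·M_1 + 8·M_2 + 2·M_3 = 6(Δ_2 - Δ_1) = 9
Clamped end conditions give two more equations: 2h_0·M_0 + h_0·M_1 = 6(Δ_0 - p'(-1)) = 30 and h_2·M_2 + 2h_2·M_3 = 6(p'(5) - Δ_2) = 3.
Forward elimination and back-substitution give M_0 = 349/30, M_1 = -124/15, M_2 = 103/30, M_3 = -29/30.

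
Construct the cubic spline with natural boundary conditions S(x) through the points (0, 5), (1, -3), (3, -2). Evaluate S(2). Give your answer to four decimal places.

-4.6250

Let M_i = S''(x_i). Step sizes h_i = 1, 2; slopes of the chords Δ_i = (y_(i+1) - y_i)/h_i = -8, 1/2.
  1·M_0 + 6·M_1 + 2·M_2 = 6(Δ_1 - Δ_0) = 51
Natural end conditions: M_0 = M_2 = 0.
Solving: M_0 = 0, M_1 = 17/2, M_2 = 0.
On [1, 3], S(x) = -3 - 31/6·(x - 1) + 17/4·(x - 1)² - 17/24·(x - 1)³.
With (x - 1) = 1: S(2) = -37/8.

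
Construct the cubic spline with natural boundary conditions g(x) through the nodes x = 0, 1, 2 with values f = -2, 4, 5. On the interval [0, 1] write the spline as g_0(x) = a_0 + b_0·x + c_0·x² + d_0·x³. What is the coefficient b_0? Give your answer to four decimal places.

Write M_i for g''(x_i). With h_i = 1, 1 and divided differences Δ_i = 6, 1, the continuity of g' gives the tridiagonal system
  1·M_0 + 4·M_1 + 1·M_2 = 6(Δ_1 - Δ_0) = -30
Natural end conditions: M_0 = M_2 = 0.
Solving: M_0 = 0, M_1 = -15/2, M_2 = 0.
On [0, 1], with g_0(x) = a_0 + b_0·x + c_0·x² + d_0·x³: c_0 = M_0/2 = 0, d_0 = (M_1 - M_0)/(6h_0) = -5/4, b_0 = Δ_0 - h_0(2M_0 + M_1)/6 = 29/4.

7.2500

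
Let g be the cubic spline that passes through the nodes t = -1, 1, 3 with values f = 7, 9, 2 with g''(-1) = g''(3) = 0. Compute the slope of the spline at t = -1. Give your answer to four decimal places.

Put M_i = g'' at the i-th knot. Here h = (2, 2) and Δ = (1, -7/2), so the interior equations h_(i-1)·M_(i-1) + 2(h_(i-1)+h_i)·M_i + h_i·M_(i+1) = 6(Δ_i − Δ_(i-1)) read
  2·M_0 + 8·M_1 + 2·M_2 = 6(Δ_1 - Δ_0) = -27
Natural end conditions: M_0 = M_2 = 0.
Forward elimination and back-substitution give M_0 = 0, M_1 = -27/8, M_2 = 0.
On [-1, 1], g'(t) = b_0 + 2c_0·(t + 1) + 3d_0·(t + 1)² with b_0 = Δ_0 - h_0(2M_0 + M_1)/6 = 17/8, c_0 = M_0/2 = 0, d_0 = (M_1 - M_0)/(6h_0) = -9/32. So g'(-1) = 17/8.

2.1250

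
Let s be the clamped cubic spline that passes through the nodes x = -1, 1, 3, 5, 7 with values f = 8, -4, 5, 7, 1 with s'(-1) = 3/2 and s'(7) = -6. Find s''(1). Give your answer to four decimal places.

Let M_i = s''(x_i). Step sizes h_i = 2, 2, 2, 2; slopes of the chords Δ_i = (y_(i+1) - y_i)/h_i = -6, 9/2, 1, -3.
  2·M_0 + 8·M_1 + 2·M_2 = 6(Δ_1 - Δ_0) = 63
  2·M_1 + 8·M_2 + 2·M_3 = 6(Δ_2 - Δ_1) = -21
  2·M_2 + 8·M_3 + 2·M_4 = 6(Δ_3 - Δ_2) = -24
Clamped end conditions give two more equations: 2h_0·M_0 + h_0·M_1 = 6(Δ_0 - s'(-1)) = -45 and h_3·M_3 + 2h_3·M_4 = 6(s'(7) - Δ_3) = -18.
Solving the tridiagonal system: M_0 = -255/14, M_1 = 195/14, M_2 = -6, M_3 = -3/7, M_4 = -30/7.

13.9286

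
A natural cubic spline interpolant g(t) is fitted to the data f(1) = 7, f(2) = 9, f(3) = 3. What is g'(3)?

Let σ_i = g''(x_i). Step sizes h_i = 1, 1; slopes of the chords Δ_i = (y_(i+1) - y_i)/h_i = 2, -6.
  1·σ_0 + 4·σ_1 + 1·σ_2 = 6(Δ_1 - Δ_0) = -48
Natural end conditions: σ_0 = σ_2 = 0.
Solving the tridiagonal system: σ_0 = 0, σ_1 = -12, σ_2 = 0.
On [2, 3], g'(t) = b_1 + 2c_1·(t - 2) + 3d_1·(t - 2)² with b_1 = Δ_1 - h_1(2σ_1 + σ_2)/6 = -2, c_1 = σ_1/2 = -6, d_1 = (σ_2 - σ_1)/(6h_1) = 2. So g'(3) = -8.

-8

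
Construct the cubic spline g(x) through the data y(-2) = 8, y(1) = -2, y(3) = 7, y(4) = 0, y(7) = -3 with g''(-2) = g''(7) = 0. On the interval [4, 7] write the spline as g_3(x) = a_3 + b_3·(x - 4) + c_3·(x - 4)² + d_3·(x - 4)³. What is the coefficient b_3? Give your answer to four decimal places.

-7.3927

Put M_i = g'' at the i-th knot. Here h = (3, 2, 1, 3) and Δ = (-10/3, 9/2, -7, -1), so the interior equations h_(i-1)·M_(i-1) + 2(h_(i-1)+h_i)·M_i + h_i·M_(i+1) = 6(Δ_i − Δ_(i-1)) read
  3·M_0 + 10·M_1 + 2·M_2 = 6(Δ_1 - Δ_0) = 47
  2·M_1 + 6·M_2 + 1·M_3 = 6(Δ_2 - Δ_1) = -69
  1·M_2 + 8·M_3 + 3·M_4 = 6(Δ_3 - Δ_2) = 36
Natural end conditions: M_0 = M_4 = 0.
Solving the tridiagonal system: M_0 = 0, M_1 = 3385/438, M_2 = -3316/219, M_3 = 1400/219, M_4 = 0.
On [4, 7], with g_3(x) = a_3 + b_3·(x - 4) + c_3·(x - 4)² + d_3·(x - 4)³: c_3 = M_3/2 = 700/219, d_3 = (M_4 - M_3)/(6h_3) = -700/1971, b_3 = Δ_3 - h_3(2M_3 + M_4)/6 = -1619/219.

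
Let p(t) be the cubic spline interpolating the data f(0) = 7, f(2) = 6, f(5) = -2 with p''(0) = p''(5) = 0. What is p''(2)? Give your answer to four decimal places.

Let m_i = p''(x_i). Step sizes h_i = 2, 3; slopes of the chords Δ_i = (y_(i+1) - y_i)/h_i = -1/2, -8/3.
  2·m_0 + 10·m_1 + 3·m_2 = 6(Δ_1 - Δ_0) = -13
Natural end conditions: m_0 = m_2 = 0.
Solving the tridiagonal system: m_0 = 0, m_1 = -13/10, m_2 = 0.

-1.3000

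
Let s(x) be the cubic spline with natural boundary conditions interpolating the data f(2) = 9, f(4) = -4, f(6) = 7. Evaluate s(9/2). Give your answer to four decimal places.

Let σ_i = s''(x_i). Step sizes h_i = 2, 2; slopes of the chords Δ_i = (y_(i+1) - y_i)/h_i = -13/2, 11/2.
  2·σ_0 + 8·σ_1 + 2·σ_2 = 6(Δ_1 - Δ_0) = 72
Natural end conditions: σ_0 = σ_2 = 0.
Forward elimination and back-substitution give σ_0 = 0, σ_1 = 9, σ_2 = 0.
On [4, 6], s(x) = -4 - 1/2·(x - 4) + 9/2·(x - 4)² - 3/4·(x - 4)³.
With (x - 4) = 1/2: s(9/2) = -103/32.

-3.2188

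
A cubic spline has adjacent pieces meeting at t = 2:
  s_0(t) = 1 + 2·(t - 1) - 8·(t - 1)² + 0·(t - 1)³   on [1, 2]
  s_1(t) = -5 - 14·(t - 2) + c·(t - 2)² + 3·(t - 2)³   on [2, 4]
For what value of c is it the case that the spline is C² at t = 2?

s_0''(t) = -16 + 0·(t - 1), so s_0''(2) = -16. On the right, s_1''(2) = 2c, so c = -8.

-8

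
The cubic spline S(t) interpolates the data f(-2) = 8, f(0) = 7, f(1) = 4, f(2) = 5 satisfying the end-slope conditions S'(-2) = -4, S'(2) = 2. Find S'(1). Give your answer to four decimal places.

-1.4773

Put m_i = S'' at the i-th knot. Here h = (2, 1, 1) and Δ = (-1/2, -3, 1), so the interior equations h_(i-1)·m_(i-1) + 2(h_(i-1)+h_i)·m_i + h_i·m_(i+1) = 6(Δ_i − Δ_(i-1)) read
  2·m_0 + 6·m_1 + 1·m_2 = 6(Δ_1 - Δ_0) = -15
  1·m_1 + 4·m_2 + 1·m_3 = 6(Δ_2 - Δ_1) = 24
Clamped end conditions give two more equations: 2h_0·m_0 + h_0·m_1 = 6(Δ_0 - S'(-2)) = 21 and h_2·m_2 + 2h_2·m_3 = 6(S'(2) - Δ_2) = 6.
Hence m_0 = 189/22, m_1 = -147/22, m_2 = 87/11, m_3 = -21/22.
On [1, 2], S'(t) = b_2 + 2c_2·(t - 1) + 3d_2·(t - 1)² with b_2 = Δ_2 - h_2(2m_2 + m_3)/6 = -65/44, c_2 = m_2/2 = 87/22, d_2 = (m_3 - m_2)/(6h_2) = -65/44. So S'(1) = -65/44.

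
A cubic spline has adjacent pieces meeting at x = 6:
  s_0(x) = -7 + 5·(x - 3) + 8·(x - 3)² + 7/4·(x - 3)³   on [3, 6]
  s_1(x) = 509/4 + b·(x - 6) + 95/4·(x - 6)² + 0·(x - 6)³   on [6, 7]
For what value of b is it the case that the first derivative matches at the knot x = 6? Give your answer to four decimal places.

100.2500

s_0'(x) = 5 + 16·(x - 3) + 21/4·(x - 3)², so s_0'(6) = 401/4. On the right, s_1'(6) = b, so b = 401/4.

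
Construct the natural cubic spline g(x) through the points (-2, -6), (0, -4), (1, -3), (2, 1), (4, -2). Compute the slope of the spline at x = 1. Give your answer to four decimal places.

Write M_i for g''(x_i). With h_i = 2, 1, 1, 2 and divided differences Δ_i = 1, 1, 4, -3/2, the continuity of g' gives the tridiagonal system
  2·M_0 + 6·M_1 + 1·M_2 = 6(Δ_1 - Δ_0) = 0
  1·M_1 + 4·M_2 + 1·M_3 = 6(Δ_2 - Δ_1) = 18
  1·M_2 + 6·M_3 + 2·M_4 = 6(Δ_3 - Δ_2) = -33
Natural end conditions: M_0 = M_4 = 0.
Forward elimination and back-substitution give M_0 = 0, M_1 = -47/44, M_2 = 141/22, M_3 = -289/44, M_4 = 0.
On [1, 2], g'(x) = b_2 + 2c_2·(x - 1) + 3d_2·(x - 1)² with b_2 = Δ_2 - h_2(2M_2 + M_3)/6 = 71/24, c_2 = M_2/2 = 141/44, d_2 = (M_3 - M_2)/(6h_2) = -571/264. So g'(1) = 71/24.

2.9583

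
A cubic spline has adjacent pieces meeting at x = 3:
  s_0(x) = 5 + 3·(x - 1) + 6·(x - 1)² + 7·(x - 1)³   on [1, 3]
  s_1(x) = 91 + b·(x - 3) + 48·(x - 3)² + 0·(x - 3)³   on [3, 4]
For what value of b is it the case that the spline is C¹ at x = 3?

s_0'(x) = 3 + 12·(x - 1) + 21·(x - 1)², so s_0'(3) = 111. On the right, s_1'(3) = b, so b = 111.

111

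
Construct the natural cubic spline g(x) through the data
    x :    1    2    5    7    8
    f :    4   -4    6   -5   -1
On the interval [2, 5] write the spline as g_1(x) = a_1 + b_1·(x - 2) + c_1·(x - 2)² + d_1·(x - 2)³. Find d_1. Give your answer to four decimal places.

-1.3796

With M_i denoting the second derivative at x_i, h_i = 1, 3, 2, 1, and Δ_i = (y_(i+1) − y_i)/h_i = -8, 10/3, -11/2, 4:
  1·M_0 + 8·M_1 + 3·M_2 = 6(Δ_1 - Δ_0) = 68
  3·M_1 + 10·M_2 + 2·M_3 = 6(Δ_2 - Δ_1) = -53
  2·M_2 + 6·M_3 + 1·M_4 = 6(Δ_3 - Δ_2) = 57
Natural end conditions: M_0 = M_4 = 0.
Hence M_0 = 0, M_1 = 2552/197, M_2 = -2340/197, M_3 = 5303/394, M_4 = 0.
On [2, 5], with g_1(x) = a_1 + b_1·(x - 2) + c_1·(x - 2)² + d_1·(x - 2)³: c_1 = M_1/2 = 1276/197, d_1 = (M_2 - M_1)/(6h_1) = -2446/1773, b_1 = Δ_1 - h_1(2M_1 + M_2)/6 = -2176/591.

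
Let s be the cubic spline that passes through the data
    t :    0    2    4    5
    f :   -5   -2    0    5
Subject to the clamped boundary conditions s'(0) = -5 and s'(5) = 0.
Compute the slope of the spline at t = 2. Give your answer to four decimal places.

1.8261

Write m_i for s''(x_i). With h_i = 2, 2, 1 and divided differences Δ_i = 3/2, 1, 5, the continuity of s' gives the tridiagonal system
  2·m_0 + 8·m_1 + 2·m_2 = 6(Δ_1 - Δ_0) = -3
  2·m_1 + 6·m_2 + 1·m_3 = 6(Δ_2 - Δ_1) = 24
Clamped end conditions give two more equations: 2h_0·m_0 + h_0·m_1 = 6(Δ_0 - s'(0)) = 39 and h_2·m_2 + 2h_2·m_3 = 6(s'(5) - Δ_2) = -30.
Forward elimination and back-substitution give m_0 = 583/46, m_1 = -269/46, m_2 = 212/23, m_3 = -451/23.
On [2, 4], s'(t) = b_1 + 2c_1·(t - 2) + 3d_1·(t - 2)² with b_1 = Δ_1 - h_1(2m_1 + m_2)/6 = 42/23, c_1 = m_1/2 = -269/92, d_1 = (m_2 - m_1)/(6h_1) = 231/184. So s'(2) = 42/23.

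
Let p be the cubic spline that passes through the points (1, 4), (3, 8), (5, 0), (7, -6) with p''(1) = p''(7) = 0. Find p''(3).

Put σ_i = p'' at the i-th knot. Here h = (2, 2, 2) and Δ = (2, -4, -3), so the interior equations h_(i-1)·σ_(i-1) + 2(h_(i-1)+h_i)·σ_i + h_i·σ_(i+1) = 6(Δ_i − Δ_(i-1)) read
  2·σ_0 + 8·σ_1 + 2·σ_2 = 6(Δ_1 - Δ_0) = -36
  2·σ_1 + 8·σ_2 + 2·σ_3 = 6(Δ_2 - Δ_1) = 6
Natural end conditions: σ_0 = σ_3 = 0.
Solving: σ_0 = 0, σ_1 = -5, σ_2 = 2, σ_3 = 0.

-5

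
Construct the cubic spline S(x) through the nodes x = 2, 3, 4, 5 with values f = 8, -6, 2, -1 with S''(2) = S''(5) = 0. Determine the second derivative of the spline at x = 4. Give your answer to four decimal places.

-26.4000

With σ_i denoting the second derivative at x_i, h_i = 1, 1, 1, and Δ_i = (y_(i+1) − y_i)/h_i = -14, 8, -3:
  1·σ_0 + 4·σ_1 + 1·σ_2 = 6(Δ_1 - Δ_0) = 132
  1·σ_1 + 4·σ_2 + 1·σ_3 = 6(Δ_2 - Δ_1) = -66
Natural end conditions: σ_0 = σ_3 = 0.
Forward elimination and back-substitution give σ_0 = 0, σ_1 = 198/5, σ_2 = -132/5, σ_3 = 0.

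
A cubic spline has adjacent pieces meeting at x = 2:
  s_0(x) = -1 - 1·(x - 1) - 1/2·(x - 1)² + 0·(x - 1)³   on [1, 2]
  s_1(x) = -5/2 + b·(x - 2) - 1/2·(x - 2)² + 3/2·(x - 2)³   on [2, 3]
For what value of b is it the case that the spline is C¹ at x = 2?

-2

s_0'(x) = -1 - 1·(x - 1) + 0·(x - 1)², so s_0'(2) = -2. On the right, s_1'(2) = b, so b = -2.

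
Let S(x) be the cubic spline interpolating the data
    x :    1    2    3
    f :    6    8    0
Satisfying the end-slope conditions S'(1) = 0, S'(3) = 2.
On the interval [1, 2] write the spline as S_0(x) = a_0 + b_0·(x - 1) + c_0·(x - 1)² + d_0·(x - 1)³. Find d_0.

Put M_i = S'' at the i-th knot. Here h = (1, 1) and Δ = (2, -8), so the interior equations h_(i-1)·M_(i-1) + 2(h_(i-1)+h_i)·M_i + h_i·M_(i+1) = 6(Δ_i − Δ_(i-1)) read
  1·M_0 + 4·M_1 + 1·M_2 = 6(Δ_1 - Δ_0) = -60
Clamped end conditions give two more equations: 2h_0·M_0 + h_0·M_1 = 6(Δ_0 - S'(1)) = 12 and h_1·M_1 + 2h_1·M_2 = 6(S'(3) - Δ_1) = 60.
Hence M_0 = 22, M_1 = -32, M_2 = 46.
On [1, 2], with S_0(x) = a_0 + b_0·(x - 1) + c_0·(x - 1)² + d_0·(x - 1)³: c_0 = M_0/2 = 11, d_0 = (M_1 - M_0)/(6h_0) = -9, b_0 = Δ_0 - h_0(2M_0 + M_1)/6 = 0.

-9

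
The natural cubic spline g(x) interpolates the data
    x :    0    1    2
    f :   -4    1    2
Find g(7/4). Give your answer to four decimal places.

1.9844

Put M_i = g'' at the i-th knot. Here h = (1, 1) and Δ = (5, 1), so the interior equations h_(i-1)·M_(i-1) + 2(h_(i-1)+h_i)·M_i + h_i·M_(i+1) = 6(Δ_i − Δ_(i-1)) read
  1·M_0 + 4·M_1 + 1·M_2 = 6(Δ_1 - Δ_0) = -24
Natural end conditions: M_0 = M_2 = 0.
Solving the tridiagonal system: M_0 = 0, M_1 = -6, M_2 = 0.
On [1, 2], g(x) = 1 + 3·(x - 1) - 3·(x - 1)² + 1·(x - 1)³.
With (x - 1) = 3/4: g(7/4) = 127/64.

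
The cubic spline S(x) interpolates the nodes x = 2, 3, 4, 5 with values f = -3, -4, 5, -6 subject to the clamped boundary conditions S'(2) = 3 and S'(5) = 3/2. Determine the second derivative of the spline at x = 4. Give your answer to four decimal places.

-55.4000

Let M_i = S''(x_i). Step sizes h_i = 1, 1, 1; slopes of the chords Δ_i = (y_(i+1) - y_i)/h_i = -1, 9, -11.
  1·M_0 + 4·M_1 + 1·M_2 = 6(Δ_1 - Δ_0) = 60
  1·M_1 + 4·M_2 + 1·M_3 = 6(Δ_2 - Δ_1) = -120
Clamped end conditions give two more equations: 2h_0·M_0 + h_0·M_1 = 6(Δ_0 - S'(2)) = -24 and h_2·M_2 + 2h_2·M_3 = 6(S'(5) - Δ_2) = 75.
Hence M_0 = -151/5, M_1 = 182/5, M_2 = -277/5, M_3 = 326/5.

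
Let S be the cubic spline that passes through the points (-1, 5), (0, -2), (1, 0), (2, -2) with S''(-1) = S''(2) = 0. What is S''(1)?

Write M_i for S''(x_i). With h_i = 1, 1, 1 and divided differences Δ_i = -7, 2, -2, the continuity of S' gives the tridiagonal system
  1·M_0 + 4·M_1 + 1·M_2 = 6(Δ_1 - Δ_0) = 54
  1·M_1 + 4·M_2 + 1·M_3 = 6(Δ_2 - Δ_1) = -24
Natural end conditions: M_0 = M_3 = 0.
Solving: M_0 = 0, M_1 = 16, M_2 = -10, M_3 = 0.

-10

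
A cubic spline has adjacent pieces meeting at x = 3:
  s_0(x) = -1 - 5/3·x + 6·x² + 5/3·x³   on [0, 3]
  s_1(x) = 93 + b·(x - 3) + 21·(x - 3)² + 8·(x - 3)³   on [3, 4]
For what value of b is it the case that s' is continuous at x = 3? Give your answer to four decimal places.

s_0'(x) = -5/3 + 12·x + 5·x², so s_0'(3) = 238/3. On the right, s_1'(3) = b, so b = 238/3.

79.3333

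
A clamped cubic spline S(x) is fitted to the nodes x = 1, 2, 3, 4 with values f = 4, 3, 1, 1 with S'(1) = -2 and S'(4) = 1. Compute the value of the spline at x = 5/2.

2

Let M_i = S''(x_i). Step sizes h_i = 1, 1, 1; slopes of the chords Δ_i = (y_(i+1) - y_i)/h_i = -1, -2, 0.
  1·M_0 + 4·M_1 + 1·M_2 = 6(Δ_1 - Δ_0) = -6
  1·M_1 + 4·M_2 + 1·M_3 = 6(Δ_2 - Δ_1) = 12
Clamped end conditions give two more equations: 2h_0·M_0 + h_0·M_1 = 6(Δ_0 - S'(1)) = 6 and h_2·M_2 + 2h_2·M_3 = 6(S'(4) - Δ_2) = 6.
Solving the tridiagonal system: M_0 = 24/5, M_1 = -18/5, M_2 = 18/5, M_3 = 6/5.
On [2, 3], S(x) = 3 - 7/5·(x - 2) - 9/5·(x - 2)² + 6/5·(x - 2)³.
With (x - 2) = 1/2: S(5/2) = 2.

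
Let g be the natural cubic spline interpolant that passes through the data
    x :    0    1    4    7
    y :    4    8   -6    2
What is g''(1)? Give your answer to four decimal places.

-8.6897

Put m_i = g'' at the i-th knot. Here h = (1, 3, 3) and Δ = (4, -14/3, 8/3), so the interior equations h_(i-1)·m_(i-1) + 2(h_(i-1)+h_i)·m_i + h_i·m_(i+1) = 6(Δ_i − Δ_(i-1)) read
  1·m_0 + 8·m_1 + 3·m_2 = 6(Δ_1 - Δ_0) = -52
  3·m_1 + 12·m_2 + 3·m_3 = 6(Δ_2 - Δ_1) = 44
Natural end conditions: m_0 = m_3 = 0.
Forward elimination and back-substitution give m_0 = 0, m_1 = -252/29, m_2 = 508/87, m_3 = 0.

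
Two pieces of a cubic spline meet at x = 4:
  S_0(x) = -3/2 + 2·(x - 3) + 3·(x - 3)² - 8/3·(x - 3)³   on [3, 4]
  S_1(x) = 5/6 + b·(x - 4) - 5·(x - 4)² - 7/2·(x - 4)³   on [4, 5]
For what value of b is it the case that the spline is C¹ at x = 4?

0

S_0'(x) = 2 + 6·(x - 3) - 8·(x - 3)², so S_0'(4) = 0. On the right, S_1'(4) = b, so b = 0.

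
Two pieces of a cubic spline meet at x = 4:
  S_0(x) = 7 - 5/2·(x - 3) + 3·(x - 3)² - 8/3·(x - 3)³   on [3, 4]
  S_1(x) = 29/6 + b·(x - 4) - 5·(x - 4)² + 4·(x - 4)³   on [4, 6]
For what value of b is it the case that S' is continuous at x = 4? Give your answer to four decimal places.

-4.5000

S_0'(x) = -5/2 + 6·(x - 3) - 8·(x - 3)², so S_0'(4) = -9/2. On the right, S_1'(4) = b, so b = -9/2.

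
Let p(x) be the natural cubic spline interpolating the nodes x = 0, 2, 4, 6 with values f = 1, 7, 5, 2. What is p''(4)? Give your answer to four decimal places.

0.4000

Let σ_i = p''(x_i). Step sizes h_i = 2, 2, 2; slopes of the chords Δ_i = (y_(i+1) - y_i)/h_i = 3, -1, -3/2.
  2·σ_0 + 8·σ_1 + 2·σ_2 = 6(Δ_1 - Δ_0) = -24
  2·σ_1 + 8·σ_2 + 2·σ_3 = 6(Δ_2 - Δ_1) = -3
Natural end conditions: σ_0 = σ_3 = 0.
Hence σ_0 = 0, σ_1 = -31/10, σ_2 = 2/5, σ_3 = 0.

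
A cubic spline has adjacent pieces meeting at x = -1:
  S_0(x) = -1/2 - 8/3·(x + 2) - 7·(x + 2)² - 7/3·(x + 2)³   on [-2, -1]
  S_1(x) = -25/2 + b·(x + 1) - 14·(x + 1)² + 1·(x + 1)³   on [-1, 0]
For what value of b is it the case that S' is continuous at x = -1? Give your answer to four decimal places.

-23.6667

S_0'(x) = -8/3 - 14·(x + 2) - 7·(x + 2)², so S_0'(-1) = -71/3. On the right, S_1'(-1) = b, so b = -71/3.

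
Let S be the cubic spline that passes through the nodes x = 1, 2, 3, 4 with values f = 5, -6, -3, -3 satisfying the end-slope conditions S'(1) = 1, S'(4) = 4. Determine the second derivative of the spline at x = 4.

22

Write M_i for S''(x_i). With h_i = 1, 1, 1 and divided differences Δ_i = -11, 3, 0, the continuity of S' gives the tridiagonal system
  1·M_0 + 4·M_1 + 1·M_2 = 6(Δ_1 - Δ_0) = 84
  1·M_1 + 4·M_2 + 1·M_3 = 6(Δ_2 - Δ_1) = -18
Clamped end conditions give two more equations: 2h_0·M_0 + h_0·M_1 = 6(Δ_0 - S'(1)) = -72 and h_2·M_2 + 2h_2·M_3 = 6(S'(4) - Δ_2) = 24.
Forward elimination and back-substitution give M_0 = -56, M_1 = 40, M_2 = -20, M_3 = 22.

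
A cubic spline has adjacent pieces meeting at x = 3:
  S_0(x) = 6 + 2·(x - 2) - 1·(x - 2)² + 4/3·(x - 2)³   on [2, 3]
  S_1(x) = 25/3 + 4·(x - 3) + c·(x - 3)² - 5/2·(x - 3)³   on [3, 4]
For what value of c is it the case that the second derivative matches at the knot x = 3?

S_0''(x) = -2 + 8·(x - 2), so S_0''(3) = 6. On the right, S_1''(3) = 2c, so c = 3.

3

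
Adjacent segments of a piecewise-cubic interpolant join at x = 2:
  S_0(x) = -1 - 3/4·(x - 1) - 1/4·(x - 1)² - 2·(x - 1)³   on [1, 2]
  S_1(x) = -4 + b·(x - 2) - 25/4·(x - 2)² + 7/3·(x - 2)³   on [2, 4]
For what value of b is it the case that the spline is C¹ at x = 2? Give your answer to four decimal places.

S_0'(x) = -3/4 - 1/2·(x - 1) - 6·(x - 1)², so S_0'(2) = -29/4. On the right, S_1'(2) = b, so b = -29/4.

-7.2500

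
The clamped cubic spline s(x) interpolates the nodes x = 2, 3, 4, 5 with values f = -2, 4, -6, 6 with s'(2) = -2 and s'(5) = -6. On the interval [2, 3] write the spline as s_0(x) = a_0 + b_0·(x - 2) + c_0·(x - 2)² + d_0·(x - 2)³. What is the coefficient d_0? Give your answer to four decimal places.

-17.4667

Let m_i = s''(x_i). Step sizes h_i = 1, 1, 1; slopes of the chords Δ_i = (y_(i+1) - y_i)/h_i = 6, -10, 12.
  1·m_0 + 4·m_1 + 1·m_2 = 6(Δ_1 - Δ_0) = -96
  1·m_1 + 4·m_2 + 1·m_3 = 6(Δ_2 - Δ_1) = 132
Clamped end conditions give two more equations: 2h_0·m_0 + h_0·m_1 = 6(Δ_0 - s'(2)) = 48 and h_2·m_2 + 2h_2·m_3 = 6(s'(5) - Δ_2) = -108.
Hence m_0 = 764/15, m_1 = -808/15, m_2 = 1028/15, m_3 = -1324/15.
On [2, 3], with s_0(x) = a_0 + b_0·(x - 2) + c_0·(x - 2)² + d_0·(x - 2)³: c_0 = m_0/2 = 382/15, d_0 = (m_1 - m_0)/(6h_0) = -262/15, b_0 = Δ_0 - h_0(2m_0 + m_1)/6 = -2.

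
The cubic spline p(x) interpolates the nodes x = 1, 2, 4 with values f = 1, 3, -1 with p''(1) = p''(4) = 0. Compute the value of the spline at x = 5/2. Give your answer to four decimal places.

2.8750

Write σ_i for p''(x_i). With h_i = 1, 2 and divided differences Δ_i = 2, -2, the continuity of p' gives the tridiagonal system
  1·σ_0 + 6·σ_1 + 2·σ_2 = 6(Δ_1 - Δ_0) = -24
Natural end conditions: σ_0 = σ_2 = 0.
Hence σ_0 = 0, σ_1 = -4, σ_2 = 0.
On [2, 4], p(x) = 3 + 2/3·(x - 2) - 2·(x - 2)² + 1/3·(x - 2)³.
With (x - 2) = 1/2: p(5/2) = 23/8.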